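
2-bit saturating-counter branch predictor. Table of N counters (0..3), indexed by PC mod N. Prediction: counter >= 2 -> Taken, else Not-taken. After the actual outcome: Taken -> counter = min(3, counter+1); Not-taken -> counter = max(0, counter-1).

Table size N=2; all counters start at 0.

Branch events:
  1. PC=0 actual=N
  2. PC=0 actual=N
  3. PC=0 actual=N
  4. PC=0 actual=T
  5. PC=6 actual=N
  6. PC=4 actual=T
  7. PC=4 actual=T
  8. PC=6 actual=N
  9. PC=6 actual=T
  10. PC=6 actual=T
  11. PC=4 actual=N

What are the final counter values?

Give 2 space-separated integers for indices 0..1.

Ev 1: PC=0 idx=0 pred=N actual=N -> ctr[0]=0
Ev 2: PC=0 idx=0 pred=N actual=N -> ctr[0]=0
Ev 3: PC=0 idx=0 pred=N actual=N -> ctr[0]=0
Ev 4: PC=0 idx=0 pred=N actual=T -> ctr[0]=1
Ev 5: PC=6 idx=0 pred=N actual=N -> ctr[0]=0
Ev 6: PC=4 idx=0 pred=N actual=T -> ctr[0]=1
Ev 7: PC=4 idx=0 pred=N actual=T -> ctr[0]=2
Ev 8: PC=6 idx=0 pred=T actual=N -> ctr[0]=1
Ev 9: PC=6 idx=0 pred=N actual=T -> ctr[0]=2
Ev 10: PC=6 idx=0 pred=T actual=T -> ctr[0]=3
Ev 11: PC=4 idx=0 pred=T actual=N -> ctr[0]=2

Answer: 2 0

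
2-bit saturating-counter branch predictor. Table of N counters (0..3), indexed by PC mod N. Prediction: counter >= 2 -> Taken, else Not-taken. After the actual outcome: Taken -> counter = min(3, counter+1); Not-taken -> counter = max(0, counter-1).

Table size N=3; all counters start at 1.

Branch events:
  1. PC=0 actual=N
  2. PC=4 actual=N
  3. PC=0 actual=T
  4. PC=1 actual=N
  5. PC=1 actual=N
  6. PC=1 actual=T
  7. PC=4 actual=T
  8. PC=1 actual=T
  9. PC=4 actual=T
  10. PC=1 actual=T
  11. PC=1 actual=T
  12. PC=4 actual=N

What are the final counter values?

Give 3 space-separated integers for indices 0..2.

Answer: 1 2 1

Derivation:
Ev 1: PC=0 idx=0 pred=N actual=N -> ctr[0]=0
Ev 2: PC=4 idx=1 pred=N actual=N -> ctr[1]=0
Ev 3: PC=0 idx=0 pred=N actual=T -> ctr[0]=1
Ev 4: PC=1 idx=1 pred=N actual=N -> ctr[1]=0
Ev 5: PC=1 idx=1 pred=N actual=N -> ctr[1]=0
Ev 6: PC=1 idx=1 pred=N actual=T -> ctr[1]=1
Ev 7: PC=4 idx=1 pred=N actual=T -> ctr[1]=2
Ev 8: PC=1 idx=1 pred=T actual=T -> ctr[1]=3
Ev 9: PC=4 idx=1 pred=T actual=T -> ctr[1]=3
Ev 10: PC=1 idx=1 pred=T actual=T -> ctr[1]=3
Ev 11: PC=1 idx=1 pred=T actual=T -> ctr[1]=3
Ev 12: PC=4 idx=1 pred=T actual=N -> ctr[1]=2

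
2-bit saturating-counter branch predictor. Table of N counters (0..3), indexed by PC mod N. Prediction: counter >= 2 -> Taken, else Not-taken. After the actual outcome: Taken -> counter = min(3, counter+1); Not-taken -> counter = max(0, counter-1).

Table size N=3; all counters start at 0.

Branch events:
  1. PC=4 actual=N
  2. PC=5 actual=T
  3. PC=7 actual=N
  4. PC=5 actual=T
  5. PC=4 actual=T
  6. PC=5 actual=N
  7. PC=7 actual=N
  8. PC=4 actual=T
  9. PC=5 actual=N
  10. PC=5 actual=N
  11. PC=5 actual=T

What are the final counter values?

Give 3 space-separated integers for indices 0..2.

Answer: 0 1 1

Derivation:
Ev 1: PC=4 idx=1 pred=N actual=N -> ctr[1]=0
Ev 2: PC=5 idx=2 pred=N actual=T -> ctr[2]=1
Ev 3: PC=7 idx=1 pred=N actual=N -> ctr[1]=0
Ev 4: PC=5 idx=2 pred=N actual=T -> ctr[2]=2
Ev 5: PC=4 idx=1 pred=N actual=T -> ctr[1]=1
Ev 6: PC=5 idx=2 pred=T actual=N -> ctr[2]=1
Ev 7: PC=7 idx=1 pred=N actual=N -> ctr[1]=0
Ev 8: PC=4 idx=1 pred=N actual=T -> ctr[1]=1
Ev 9: PC=5 idx=2 pred=N actual=N -> ctr[2]=0
Ev 10: PC=5 idx=2 pred=N actual=N -> ctr[2]=0
Ev 11: PC=5 idx=2 pred=N actual=T -> ctr[2]=1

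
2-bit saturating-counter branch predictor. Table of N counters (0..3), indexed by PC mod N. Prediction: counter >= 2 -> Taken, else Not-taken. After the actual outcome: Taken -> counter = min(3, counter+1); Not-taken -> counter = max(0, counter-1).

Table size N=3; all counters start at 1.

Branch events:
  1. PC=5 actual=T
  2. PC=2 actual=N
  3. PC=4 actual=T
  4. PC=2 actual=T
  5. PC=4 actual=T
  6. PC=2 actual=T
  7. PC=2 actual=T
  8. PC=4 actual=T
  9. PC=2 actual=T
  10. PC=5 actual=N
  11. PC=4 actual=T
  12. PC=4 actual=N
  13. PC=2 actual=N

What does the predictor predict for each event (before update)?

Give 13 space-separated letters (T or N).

Answer: N T N N T T T T T T T T T

Derivation:
Ev 1: PC=5 idx=2 pred=N actual=T -> ctr[2]=2
Ev 2: PC=2 idx=2 pred=T actual=N -> ctr[2]=1
Ev 3: PC=4 idx=1 pred=N actual=T -> ctr[1]=2
Ev 4: PC=2 idx=2 pred=N actual=T -> ctr[2]=2
Ev 5: PC=4 idx=1 pred=T actual=T -> ctr[1]=3
Ev 6: PC=2 idx=2 pred=T actual=T -> ctr[2]=3
Ev 7: PC=2 idx=2 pred=T actual=T -> ctr[2]=3
Ev 8: PC=4 idx=1 pred=T actual=T -> ctr[1]=3
Ev 9: PC=2 idx=2 pred=T actual=T -> ctr[2]=3
Ev 10: PC=5 idx=2 pred=T actual=N -> ctr[2]=2
Ev 11: PC=4 idx=1 pred=T actual=T -> ctr[1]=3
Ev 12: PC=4 idx=1 pred=T actual=N -> ctr[1]=2
Ev 13: PC=2 idx=2 pred=T actual=N -> ctr[2]=1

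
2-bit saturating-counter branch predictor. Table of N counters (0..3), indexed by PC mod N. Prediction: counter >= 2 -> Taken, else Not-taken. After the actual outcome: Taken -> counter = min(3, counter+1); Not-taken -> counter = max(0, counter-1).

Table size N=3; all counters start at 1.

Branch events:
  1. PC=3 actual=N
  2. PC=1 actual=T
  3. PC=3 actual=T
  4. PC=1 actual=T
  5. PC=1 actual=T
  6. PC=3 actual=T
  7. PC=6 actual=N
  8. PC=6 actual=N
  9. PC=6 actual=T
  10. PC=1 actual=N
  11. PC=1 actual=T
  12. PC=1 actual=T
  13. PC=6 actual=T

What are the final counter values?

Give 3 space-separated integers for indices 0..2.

Answer: 2 3 1

Derivation:
Ev 1: PC=3 idx=0 pred=N actual=N -> ctr[0]=0
Ev 2: PC=1 idx=1 pred=N actual=T -> ctr[1]=2
Ev 3: PC=3 idx=0 pred=N actual=T -> ctr[0]=1
Ev 4: PC=1 idx=1 pred=T actual=T -> ctr[1]=3
Ev 5: PC=1 idx=1 pred=T actual=T -> ctr[1]=3
Ev 6: PC=3 idx=0 pred=N actual=T -> ctr[0]=2
Ev 7: PC=6 idx=0 pred=T actual=N -> ctr[0]=1
Ev 8: PC=6 idx=0 pred=N actual=N -> ctr[0]=0
Ev 9: PC=6 idx=0 pred=N actual=T -> ctr[0]=1
Ev 10: PC=1 idx=1 pred=T actual=N -> ctr[1]=2
Ev 11: PC=1 idx=1 pred=T actual=T -> ctr[1]=3
Ev 12: PC=1 idx=1 pred=T actual=T -> ctr[1]=3
Ev 13: PC=6 idx=0 pred=N actual=T -> ctr[0]=2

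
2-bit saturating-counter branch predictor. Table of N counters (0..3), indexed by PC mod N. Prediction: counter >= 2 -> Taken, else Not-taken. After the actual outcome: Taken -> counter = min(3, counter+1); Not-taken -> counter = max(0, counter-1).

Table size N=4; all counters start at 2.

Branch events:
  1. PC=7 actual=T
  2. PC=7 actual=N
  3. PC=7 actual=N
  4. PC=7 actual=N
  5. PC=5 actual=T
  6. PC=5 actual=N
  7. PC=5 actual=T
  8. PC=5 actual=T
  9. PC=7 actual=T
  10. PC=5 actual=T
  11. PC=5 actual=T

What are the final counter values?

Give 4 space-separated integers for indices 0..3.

Ev 1: PC=7 idx=3 pred=T actual=T -> ctr[3]=3
Ev 2: PC=7 idx=3 pred=T actual=N -> ctr[3]=2
Ev 3: PC=7 idx=3 pred=T actual=N -> ctr[3]=1
Ev 4: PC=7 idx=3 pred=N actual=N -> ctr[3]=0
Ev 5: PC=5 idx=1 pred=T actual=T -> ctr[1]=3
Ev 6: PC=5 idx=1 pred=T actual=N -> ctr[1]=2
Ev 7: PC=5 idx=1 pred=T actual=T -> ctr[1]=3
Ev 8: PC=5 idx=1 pred=T actual=T -> ctr[1]=3
Ev 9: PC=7 idx=3 pred=N actual=T -> ctr[3]=1
Ev 10: PC=5 idx=1 pred=T actual=T -> ctr[1]=3
Ev 11: PC=5 idx=1 pred=T actual=T -> ctr[1]=3

Answer: 2 3 2 1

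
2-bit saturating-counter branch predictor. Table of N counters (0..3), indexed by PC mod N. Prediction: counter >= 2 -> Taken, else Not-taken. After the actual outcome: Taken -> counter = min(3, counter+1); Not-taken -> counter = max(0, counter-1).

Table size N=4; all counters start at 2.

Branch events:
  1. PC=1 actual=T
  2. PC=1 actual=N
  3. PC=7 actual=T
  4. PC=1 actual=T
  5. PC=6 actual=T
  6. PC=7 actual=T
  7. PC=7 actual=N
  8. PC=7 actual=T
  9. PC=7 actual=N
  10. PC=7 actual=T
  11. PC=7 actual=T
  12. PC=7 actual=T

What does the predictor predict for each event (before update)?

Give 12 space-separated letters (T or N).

Ev 1: PC=1 idx=1 pred=T actual=T -> ctr[1]=3
Ev 2: PC=1 idx=1 pred=T actual=N -> ctr[1]=2
Ev 3: PC=7 idx=3 pred=T actual=T -> ctr[3]=3
Ev 4: PC=1 idx=1 pred=T actual=T -> ctr[1]=3
Ev 5: PC=6 idx=2 pred=T actual=T -> ctr[2]=3
Ev 6: PC=7 idx=3 pred=T actual=T -> ctr[3]=3
Ev 7: PC=7 idx=3 pred=T actual=N -> ctr[3]=2
Ev 8: PC=7 idx=3 pred=T actual=T -> ctr[3]=3
Ev 9: PC=7 idx=3 pred=T actual=N -> ctr[3]=2
Ev 10: PC=7 idx=3 pred=T actual=T -> ctr[3]=3
Ev 11: PC=7 idx=3 pred=T actual=T -> ctr[3]=3
Ev 12: PC=7 idx=3 pred=T actual=T -> ctr[3]=3

Answer: T T T T T T T T T T T T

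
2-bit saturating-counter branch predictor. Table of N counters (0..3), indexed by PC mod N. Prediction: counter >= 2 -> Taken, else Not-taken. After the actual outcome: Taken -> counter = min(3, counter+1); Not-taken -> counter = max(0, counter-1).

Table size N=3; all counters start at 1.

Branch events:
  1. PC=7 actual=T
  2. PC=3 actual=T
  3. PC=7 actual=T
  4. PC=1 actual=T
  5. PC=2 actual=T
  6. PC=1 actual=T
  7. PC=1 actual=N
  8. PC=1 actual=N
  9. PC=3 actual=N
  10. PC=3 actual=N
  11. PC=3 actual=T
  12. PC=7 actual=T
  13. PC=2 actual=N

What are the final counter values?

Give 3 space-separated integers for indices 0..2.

Ev 1: PC=7 idx=1 pred=N actual=T -> ctr[1]=2
Ev 2: PC=3 idx=0 pred=N actual=T -> ctr[0]=2
Ev 3: PC=7 idx=1 pred=T actual=T -> ctr[1]=3
Ev 4: PC=1 idx=1 pred=T actual=T -> ctr[1]=3
Ev 5: PC=2 idx=2 pred=N actual=T -> ctr[2]=2
Ev 6: PC=1 idx=1 pred=T actual=T -> ctr[1]=3
Ev 7: PC=1 idx=1 pred=T actual=N -> ctr[1]=2
Ev 8: PC=1 idx=1 pred=T actual=N -> ctr[1]=1
Ev 9: PC=3 idx=0 pred=T actual=N -> ctr[0]=1
Ev 10: PC=3 idx=0 pred=N actual=N -> ctr[0]=0
Ev 11: PC=3 idx=0 pred=N actual=T -> ctr[0]=1
Ev 12: PC=7 idx=1 pred=N actual=T -> ctr[1]=2
Ev 13: PC=2 idx=2 pred=T actual=N -> ctr[2]=1

Answer: 1 2 1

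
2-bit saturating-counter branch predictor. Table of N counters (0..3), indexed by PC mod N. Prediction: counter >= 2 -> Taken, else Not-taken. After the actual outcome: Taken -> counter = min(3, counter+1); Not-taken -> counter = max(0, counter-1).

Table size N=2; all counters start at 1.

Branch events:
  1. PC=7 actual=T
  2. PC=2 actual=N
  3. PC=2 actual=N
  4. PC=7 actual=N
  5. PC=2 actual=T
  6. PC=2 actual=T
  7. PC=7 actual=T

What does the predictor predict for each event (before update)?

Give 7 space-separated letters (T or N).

Answer: N N N T N N N

Derivation:
Ev 1: PC=7 idx=1 pred=N actual=T -> ctr[1]=2
Ev 2: PC=2 idx=0 pred=N actual=N -> ctr[0]=0
Ev 3: PC=2 idx=0 pred=N actual=N -> ctr[0]=0
Ev 4: PC=7 idx=1 pred=T actual=N -> ctr[1]=1
Ev 5: PC=2 idx=0 pred=N actual=T -> ctr[0]=1
Ev 6: PC=2 idx=0 pred=N actual=T -> ctr[0]=2
Ev 7: PC=7 idx=1 pred=N actual=T -> ctr[1]=2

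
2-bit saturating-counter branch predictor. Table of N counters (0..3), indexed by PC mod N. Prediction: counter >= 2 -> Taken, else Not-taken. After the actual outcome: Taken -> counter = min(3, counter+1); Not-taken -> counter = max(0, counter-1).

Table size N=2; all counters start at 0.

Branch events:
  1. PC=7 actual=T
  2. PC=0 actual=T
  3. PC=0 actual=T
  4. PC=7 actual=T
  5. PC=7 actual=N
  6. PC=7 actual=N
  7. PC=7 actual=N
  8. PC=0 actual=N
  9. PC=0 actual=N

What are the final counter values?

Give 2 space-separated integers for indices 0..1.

Ev 1: PC=7 idx=1 pred=N actual=T -> ctr[1]=1
Ev 2: PC=0 idx=0 pred=N actual=T -> ctr[0]=1
Ev 3: PC=0 idx=0 pred=N actual=T -> ctr[0]=2
Ev 4: PC=7 idx=1 pred=N actual=T -> ctr[1]=2
Ev 5: PC=7 idx=1 pred=T actual=N -> ctr[1]=1
Ev 6: PC=7 idx=1 pred=N actual=N -> ctr[1]=0
Ev 7: PC=7 idx=1 pred=N actual=N -> ctr[1]=0
Ev 8: PC=0 idx=0 pred=T actual=N -> ctr[0]=1
Ev 9: PC=0 idx=0 pred=N actual=N -> ctr[0]=0

Answer: 0 0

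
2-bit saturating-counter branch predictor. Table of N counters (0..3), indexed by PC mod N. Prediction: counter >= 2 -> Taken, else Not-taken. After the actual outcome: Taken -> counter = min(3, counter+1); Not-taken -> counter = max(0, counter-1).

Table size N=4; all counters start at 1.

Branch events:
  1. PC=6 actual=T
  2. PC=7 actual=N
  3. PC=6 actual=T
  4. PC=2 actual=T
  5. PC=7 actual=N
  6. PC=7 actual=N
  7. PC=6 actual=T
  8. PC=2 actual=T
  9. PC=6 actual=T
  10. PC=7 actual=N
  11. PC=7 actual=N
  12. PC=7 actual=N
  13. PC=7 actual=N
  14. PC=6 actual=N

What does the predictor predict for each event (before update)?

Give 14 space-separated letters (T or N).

Answer: N N T T N N T T T N N N N T

Derivation:
Ev 1: PC=6 idx=2 pred=N actual=T -> ctr[2]=2
Ev 2: PC=7 idx=3 pred=N actual=N -> ctr[3]=0
Ev 3: PC=6 idx=2 pred=T actual=T -> ctr[2]=3
Ev 4: PC=2 idx=2 pred=T actual=T -> ctr[2]=3
Ev 5: PC=7 idx=3 pred=N actual=N -> ctr[3]=0
Ev 6: PC=7 idx=3 pred=N actual=N -> ctr[3]=0
Ev 7: PC=6 idx=2 pred=T actual=T -> ctr[2]=3
Ev 8: PC=2 idx=2 pred=T actual=T -> ctr[2]=3
Ev 9: PC=6 idx=2 pred=T actual=T -> ctr[2]=3
Ev 10: PC=7 idx=3 pred=N actual=N -> ctr[3]=0
Ev 11: PC=7 idx=3 pred=N actual=N -> ctr[3]=0
Ev 12: PC=7 idx=3 pred=N actual=N -> ctr[3]=0
Ev 13: PC=7 idx=3 pred=N actual=N -> ctr[3]=0
Ev 14: PC=6 idx=2 pred=T actual=N -> ctr[2]=2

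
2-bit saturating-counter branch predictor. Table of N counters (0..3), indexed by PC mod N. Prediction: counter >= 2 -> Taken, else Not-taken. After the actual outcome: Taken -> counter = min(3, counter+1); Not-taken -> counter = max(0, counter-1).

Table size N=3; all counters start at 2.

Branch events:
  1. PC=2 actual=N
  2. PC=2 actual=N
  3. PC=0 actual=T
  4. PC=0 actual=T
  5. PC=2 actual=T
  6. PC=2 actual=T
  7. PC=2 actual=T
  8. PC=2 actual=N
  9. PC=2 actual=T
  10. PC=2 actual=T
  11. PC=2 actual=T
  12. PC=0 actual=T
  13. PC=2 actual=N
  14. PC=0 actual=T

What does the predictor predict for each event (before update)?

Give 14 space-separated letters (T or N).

Answer: T N T T N N T T T T T T T T

Derivation:
Ev 1: PC=2 idx=2 pred=T actual=N -> ctr[2]=1
Ev 2: PC=2 idx=2 pred=N actual=N -> ctr[2]=0
Ev 3: PC=0 idx=0 pred=T actual=T -> ctr[0]=3
Ev 4: PC=0 idx=0 pred=T actual=T -> ctr[0]=3
Ev 5: PC=2 idx=2 pred=N actual=T -> ctr[2]=1
Ev 6: PC=2 idx=2 pred=N actual=T -> ctr[2]=2
Ev 7: PC=2 idx=2 pred=T actual=T -> ctr[2]=3
Ev 8: PC=2 idx=2 pred=T actual=N -> ctr[2]=2
Ev 9: PC=2 idx=2 pred=T actual=T -> ctr[2]=3
Ev 10: PC=2 idx=2 pred=T actual=T -> ctr[2]=3
Ev 11: PC=2 idx=2 pred=T actual=T -> ctr[2]=3
Ev 12: PC=0 idx=0 pred=T actual=T -> ctr[0]=3
Ev 13: PC=2 idx=2 pred=T actual=N -> ctr[2]=2
Ev 14: PC=0 idx=0 pred=T actual=T -> ctr[0]=3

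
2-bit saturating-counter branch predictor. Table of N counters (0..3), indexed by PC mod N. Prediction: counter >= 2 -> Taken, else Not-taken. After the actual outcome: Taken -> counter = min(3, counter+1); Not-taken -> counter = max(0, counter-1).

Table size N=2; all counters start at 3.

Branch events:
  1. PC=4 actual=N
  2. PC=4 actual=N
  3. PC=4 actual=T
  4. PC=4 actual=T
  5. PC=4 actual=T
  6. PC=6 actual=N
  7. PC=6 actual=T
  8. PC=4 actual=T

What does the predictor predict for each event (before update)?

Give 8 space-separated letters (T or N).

Ev 1: PC=4 idx=0 pred=T actual=N -> ctr[0]=2
Ev 2: PC=4 idx=0 pred=T actual=N -> ctr[0]=1
Ev 3: PC=4 idx=0 pred=N actual=T -> ctr[0]=2
Ev 4: PC=4 idx=0 pred=T actual=T -> ctr[0]=3
Ev 5: PC=4 idx=0 pred=T actual=T -> ctr[0]=3
Ev 6: PC=6 idx=0 pred=T actual=N -> ctr[0]=2
Ev 7: PC=6 idx=0 pred=T actual=T -> ctr[0]=3
Ev 8: PC=4 idx=0 pred=T actual=T -> ctr[0]=3

Answer: T T N T T T T T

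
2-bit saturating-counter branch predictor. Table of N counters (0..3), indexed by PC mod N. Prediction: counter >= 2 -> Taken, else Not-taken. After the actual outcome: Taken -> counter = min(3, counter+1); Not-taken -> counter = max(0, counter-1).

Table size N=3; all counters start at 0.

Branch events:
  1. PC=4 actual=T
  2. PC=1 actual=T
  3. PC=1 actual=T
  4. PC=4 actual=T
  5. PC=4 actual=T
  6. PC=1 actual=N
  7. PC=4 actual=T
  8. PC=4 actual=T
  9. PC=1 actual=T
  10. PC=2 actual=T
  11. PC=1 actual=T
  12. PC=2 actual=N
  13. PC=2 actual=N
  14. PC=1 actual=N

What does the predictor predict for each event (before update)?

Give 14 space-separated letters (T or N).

Answer: N N T T T T T T T N T N N T

Derivation:
Ev 1: PC=4 idx=1 pred=N actual=T -> ctr[1]=1
Ev 2: PC=1 idx=1 pred=N actual=T -> ctr[1]=2
Ev 3: PC=1 idx=1 pred=T actual=T -> ctr[1]=3
Ev 4: PC=4 idx=1 pred=T actual=T -> ctr[1]=3
Ev 5: PC=4 idx=1 pred=T actual=T -> ctr[1]=3
Ev 6: PC=1 idx=1 pred=T actual=N -> ctr[1]=2
Ev 7: PC=4 idx=1 pred=T actual=T -> ctr[1]=3
Ev 8: PC=4 idx=1 pred=T actual=T -> ctr[1]=3
Ev 9: PC=1 idx=1 pred=T actual=T -> ctr[1]=3
Ev 10: PC=2 idx=2 pred=N actual=T -> ctr[2]=1
Ev 11: PC=1 idx=1 pred=T actual=T -> ctr[1]=3
Ev 12: PC=2 idx=2 pred=N actual=N -> ctr[2]=0
Ev 13: PC=2 idx=2 pred=N actual=N -> ctr[2]=0
Ev 14: PC=1 idx=1 pred=T actual=N -> ctr[1]=2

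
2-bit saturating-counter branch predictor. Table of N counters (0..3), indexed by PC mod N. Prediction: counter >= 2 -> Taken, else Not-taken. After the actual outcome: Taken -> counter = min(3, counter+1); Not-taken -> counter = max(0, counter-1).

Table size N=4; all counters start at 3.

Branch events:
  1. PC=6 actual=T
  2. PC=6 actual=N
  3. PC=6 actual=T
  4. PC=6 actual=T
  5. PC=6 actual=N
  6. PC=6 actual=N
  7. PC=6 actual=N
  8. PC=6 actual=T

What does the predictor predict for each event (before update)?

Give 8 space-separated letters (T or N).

Ev 1: PC=6 idx=2 pred=T actual=T -> ctr[2]=3
Ev 2: PC=6 idx=2 pred=T actual=N -> ctr[2]=2
Ev 3: PC=6 idx=2 pred=T actual=T -> ctr[2]=3
Ev 4: PC=6 idx=2 pred=T actual=T -> ctr[2]=3
Ev 5: PC=6 idx=2 pred=T actual=N -> ctr[2]=2
Ev 6: PC=6 idx=2 pred=T actual=N -> ctr[2]=1
Ev 7: PC=6 idx=2 pred=N actual=N -> ctr[2]=0
Ev 8: PC=6 idx=2 pred=N actual=T -> ctr[2]=1

Answer: T T T T T T N N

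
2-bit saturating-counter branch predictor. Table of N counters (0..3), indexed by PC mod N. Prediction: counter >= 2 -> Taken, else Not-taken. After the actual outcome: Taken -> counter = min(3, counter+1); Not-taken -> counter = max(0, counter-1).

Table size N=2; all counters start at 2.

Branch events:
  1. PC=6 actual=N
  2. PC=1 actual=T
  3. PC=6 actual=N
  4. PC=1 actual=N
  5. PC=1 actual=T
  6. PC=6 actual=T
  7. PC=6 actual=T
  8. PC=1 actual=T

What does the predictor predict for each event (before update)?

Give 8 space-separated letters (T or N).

Ev 1: PC=6 idx=0 pred=T actual=N -> ctr[0]=1
Ev 2: PC=1 idx=1 pred=T actual=T -> ctr[1]=3
Ev 3: PC=6 idx=0 pred=N actual=N -> ctr[0]=0
Ev 4: PC=1 idx=1 pred=T actual=N -> ctr[1]=2
Ev 5: PC=1 idx=1 pred=T actual=T -> ctr[1]=3
Ev 6: PC=6 idx=0 pred=N actual=T -> ctr[0]=1
Ev 7: PC=6 idx=0 pred=N actual=T -> ctr[0]=2
Ev 8: PC=1 idx=1 pred=T actual=T -> ctr[1]=3

Answer: T T N T T N N T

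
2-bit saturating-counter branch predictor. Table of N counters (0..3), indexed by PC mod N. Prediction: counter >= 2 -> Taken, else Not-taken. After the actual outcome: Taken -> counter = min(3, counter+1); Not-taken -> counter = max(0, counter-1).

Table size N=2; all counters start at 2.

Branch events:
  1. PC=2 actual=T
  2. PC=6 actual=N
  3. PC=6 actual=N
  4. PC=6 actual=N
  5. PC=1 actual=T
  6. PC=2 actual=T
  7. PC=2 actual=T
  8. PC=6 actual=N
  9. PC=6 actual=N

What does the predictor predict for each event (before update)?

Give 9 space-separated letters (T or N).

Answer: T T T N T N N T N

Derivation:
Ev 1: PC=2 idx=0 pred=T actual=T -> ctr[0]=3
Ev 2: PC=6 idx=0 pred=T actual=N -> ctr[0]=2
Ev 3: PC=6 idx=0 pred=T actual=N -> ctr[0]=1
Ev 4: PC=6 idx=0 pred=N actual=N -> ctr[0]=0
Ev 5: PC=1 idx=1 pred=T actual=T -> ctr[1]=3
Ev 6: PC=2 idx=0 pred=N actual=T -> ctr[0]=1
Ev 7: PC=2 idx=0 pred=N actual=T -> ctr[0]=2
Ev 8: PC=6 idx=0 pred=T actual=N -> ctr[0]=1
Ev 9: PC=6 idx=0 pred=N actual=N -> ctr[0]=0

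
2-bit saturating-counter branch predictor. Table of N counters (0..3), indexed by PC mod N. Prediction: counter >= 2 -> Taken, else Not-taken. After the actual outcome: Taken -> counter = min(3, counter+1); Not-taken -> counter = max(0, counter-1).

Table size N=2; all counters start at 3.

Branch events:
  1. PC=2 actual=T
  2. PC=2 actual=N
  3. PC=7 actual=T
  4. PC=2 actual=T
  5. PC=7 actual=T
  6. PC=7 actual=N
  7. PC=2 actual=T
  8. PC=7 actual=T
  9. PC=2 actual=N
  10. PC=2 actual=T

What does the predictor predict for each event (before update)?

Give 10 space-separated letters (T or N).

Ev 1: PC=2 idx=0 pred=T actual=T -> ctr[0]=3
Ev 2: PC=2 idx=0 pred=T actual=N -> ctr[0]=2
Ev 3: PC=7 idx=1 pred=T actual=T -> ctr[1]=3
Ev 4: PC=2 idx=0 pred=T actual=T -> ctr[0]=3
Ev 5: PC=7 idx=1 pred=T actual=T -> ctr[1]=3
Ev 6: PC=7 idx=1 pred=T actual=N -> ctr[1]=2
Ev 7: PC=2 idx=0 pred=T actual=T -> ctr[0]=3
Ev 8: PC=7 idx=1 pred=T actual=T -> ctr[1]=3
Ev 9: PC=2 idx=0 pred=T actual=N -> ctr[0]=2
Ev 10: PC=2 idx=0 pred=T actual=T -> ctr[0]=3

Answer: T T T T T T T T T T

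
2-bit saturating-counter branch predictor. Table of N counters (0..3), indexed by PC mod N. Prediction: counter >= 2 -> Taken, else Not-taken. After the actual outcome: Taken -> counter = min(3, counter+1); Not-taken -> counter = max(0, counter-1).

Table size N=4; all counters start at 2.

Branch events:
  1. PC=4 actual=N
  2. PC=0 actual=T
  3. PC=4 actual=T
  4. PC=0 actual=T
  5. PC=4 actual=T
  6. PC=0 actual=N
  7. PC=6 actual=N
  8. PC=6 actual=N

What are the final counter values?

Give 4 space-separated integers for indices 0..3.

Answer: 2 2 0 2

Derivation:
Ev 1: PC=4 idx=0 pred=T actual=N -> ctr[0]=1
Ev 2: PC=0 idx=0 pred=N actual=T -> ctr[0]=2
Ev 3: PC=4 idx=0 pred=T actual=T -> ctr[0]=3
Ev 4: PC=0 idx=0 pred=T actual=T -> ctr[0]=3
Ev 5: PC=4 idx=0 pred=T actual=T -> ctr[0]=3
Ev 6: PC=0 idx=0 pred=T actual=N -> ctr[0]=2
Ev 7: PC=6 idx=2 pred=T actual=N -> ctr[2]=1
Ev 8: PC=6 idx=2 pred=N actual=N -> ctr[2]=0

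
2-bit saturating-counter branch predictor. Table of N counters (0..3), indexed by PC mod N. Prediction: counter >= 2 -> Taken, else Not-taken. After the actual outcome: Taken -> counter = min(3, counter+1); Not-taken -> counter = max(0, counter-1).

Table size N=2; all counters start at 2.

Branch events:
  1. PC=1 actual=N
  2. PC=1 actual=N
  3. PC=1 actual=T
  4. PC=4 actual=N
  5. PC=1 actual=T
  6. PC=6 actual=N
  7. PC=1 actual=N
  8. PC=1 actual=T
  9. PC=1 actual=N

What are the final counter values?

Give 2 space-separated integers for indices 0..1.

Answer: 0 1

Derivation:
Ev 1: PC=1 idx=1 pred=T actual=N -> ctr[1]=1
Ev 2: PC=1 idx=1 pred=N actual=N -> ctr[1]=0
Ev 3: PC=1 idx=1 pred=N actual=T -> ctr[1]=1
Ev 4: PC=4 idx=0 pred=T actual=N -> ctr[0]=1
Ev 5: PC=1 idx=1 pred=N actual=T -> ctr[1]=2
Ev 6: PC=6 idx=0 pred=N actual=N -> ctr[0]=0
Ev 7: PC=1 idx=1 pred=T actual=N -> ctr[1]=1
Ev 8: PC=1 idx=1 pred=N actual=T -> ctr[1]=2
Ev 9: PC=1 idx=1 pred=T actual=N -> ctr[1]=1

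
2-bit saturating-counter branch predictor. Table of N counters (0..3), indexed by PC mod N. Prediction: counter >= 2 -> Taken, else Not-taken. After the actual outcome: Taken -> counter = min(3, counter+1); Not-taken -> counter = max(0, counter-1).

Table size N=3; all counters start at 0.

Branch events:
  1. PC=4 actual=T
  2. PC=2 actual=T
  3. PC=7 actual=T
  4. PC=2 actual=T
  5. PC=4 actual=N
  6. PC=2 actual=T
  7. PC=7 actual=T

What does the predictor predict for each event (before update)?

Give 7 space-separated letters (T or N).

Answer: N N N N T T N

Derivation:
Ev 1: PC=4 idx=1 pred=N actual=T -> ctr[1]=1
Ev 2: PC=2 idx=2 pred=N actual=T -> ctr[2]=1
Ev 3: PC=7 idx=1 pred=N actual=T -> ctr[1]=2
Ev 4: PC=2 idx=2 pred=N actual=T -> ctr[2]=2
Ev 5: PC=4 idx=1 pred=T actual=N -> ctr[1]=1
Ev 6: PC=2 idx=2 pred=T actual=T -> ctr[2]=3
Ev 7: PC=7 idx=1 pred=N actual=T -> ctr[1]=2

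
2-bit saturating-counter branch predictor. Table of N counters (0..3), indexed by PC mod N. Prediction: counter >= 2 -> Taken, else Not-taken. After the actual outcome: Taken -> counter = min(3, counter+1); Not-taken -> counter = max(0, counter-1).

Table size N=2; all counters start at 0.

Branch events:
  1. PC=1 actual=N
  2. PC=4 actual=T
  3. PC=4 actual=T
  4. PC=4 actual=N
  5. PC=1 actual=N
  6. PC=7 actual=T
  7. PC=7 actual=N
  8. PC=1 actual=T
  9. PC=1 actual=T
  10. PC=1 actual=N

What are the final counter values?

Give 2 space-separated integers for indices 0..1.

Answer: 1 1

Derivation:
Ev 1: PC=1 idx=1 pred=N actual=N -> ctr[1]=0
Ev 2: PC=4 idx=0 pred=N actual=T -> ctr[0]=1
Ev 3: PC=4 idx=0 pred=N actual=T -> ctr[0]=2
Ev 4: PC=4 idx=0 pred=T actual=N -> ctr[0]=1
Ev 5: PC=1 idx=1 pred=N actual=N -> ctr[1]=0
Ev 6: PC=7 idx=1 pred=N actual=T -> ctr[1]=1
Ev 7: PC=7 idx=1 pred=N actual=N -> ctr[1]=0
Ev 8: PC=1 idx=1 pred=N actual=T -> ctr[1]=1
Ev 9: PC=1 idx=1 pred=N actual=T -> ctr[1]=2
Ev 10: PC=1 idx=1 pred=T actual=N -> ctr[1]=1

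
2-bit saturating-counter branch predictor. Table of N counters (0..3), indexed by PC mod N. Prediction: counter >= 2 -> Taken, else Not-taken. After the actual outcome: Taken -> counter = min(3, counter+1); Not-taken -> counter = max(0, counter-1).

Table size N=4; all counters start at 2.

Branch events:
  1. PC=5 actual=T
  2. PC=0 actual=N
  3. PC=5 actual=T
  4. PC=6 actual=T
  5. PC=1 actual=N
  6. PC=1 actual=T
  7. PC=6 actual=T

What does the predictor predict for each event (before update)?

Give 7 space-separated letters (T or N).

Answer: T T T T T T T

Derivation:
Ev 1: PC=5 idx=1 pred=T actual=T -> ctr[1]=3
Ev 2: PC=0 idx=0 pred=T actual=N -> ctr[0]=1
Ev 3: PC=5 idx=1 pred=T actual=T -> ctr[1]=3
Ev 4: PC=6 idx=2 pred=T actual=T -> ctr[2]=3
Ev 5: PC=1 idx=1 pred=T actual=N -> ctr[1]=2
Ev 6: PC=1 idx=1 pred=T actual=T -> ctr[1]=3
Ev 7: PC=6 idx=2 pred=T actual=T -> ctr[2]=3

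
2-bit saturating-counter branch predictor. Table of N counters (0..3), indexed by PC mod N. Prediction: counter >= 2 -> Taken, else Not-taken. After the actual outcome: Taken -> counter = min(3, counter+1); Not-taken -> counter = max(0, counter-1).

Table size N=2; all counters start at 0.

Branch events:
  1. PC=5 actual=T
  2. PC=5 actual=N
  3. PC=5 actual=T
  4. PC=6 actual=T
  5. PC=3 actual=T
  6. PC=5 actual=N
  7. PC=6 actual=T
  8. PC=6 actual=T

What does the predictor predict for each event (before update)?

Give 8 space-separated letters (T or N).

Answer: N N N N N T N T

Derivation:
Ev 1: PC=5 idx=1 pred=N actual=T -> ctr[1]=1
Ev 2: PC=5 idx=1 pred=N actual=N -> ctr[1]=0
Ev 3: PC=5 idx=1 pred=N actual=T -> ctr[1]=1
Ev 4: PC=6 idx=0 pred=N actual=T -> ctr[0]=1
Ev 5: PC=3 idx=1 pred=N actual=T -> ctr[1]=2
Ev 6: PC=5 idx=1 pred=T actual=N -> ctr[1]=1
Ev 7: PC=6 idx=0 pred=N actual=T -> ctr[0]=2
Ev 8: PC=6 idx=0 pred=T actual=T -> ctr[0]=3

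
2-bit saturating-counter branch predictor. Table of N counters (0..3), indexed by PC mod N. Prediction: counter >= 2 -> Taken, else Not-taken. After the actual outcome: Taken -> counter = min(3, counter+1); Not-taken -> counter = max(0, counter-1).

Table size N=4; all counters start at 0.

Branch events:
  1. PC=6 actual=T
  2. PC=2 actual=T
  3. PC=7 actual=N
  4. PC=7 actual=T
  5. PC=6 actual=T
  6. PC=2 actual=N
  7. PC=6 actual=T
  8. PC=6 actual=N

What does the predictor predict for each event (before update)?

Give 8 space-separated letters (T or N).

Answer: N N N N T T T T

Derivation:
Ev 1: PC=6 idx=2 pred=N actual=T -> ctr[2]=1
Ev 2: PC=2 idx=2 pred=N actual=T -> ctr[2]=2
Ev 3: PC=7 idx=3 pred=N actual=N -> ctr[3]=0
Ev 4: PC=7 idx=3 pred=N actual=T -> ctr[3]=1
Ev 5: PC=6 idx=2 pred=T actual=T -> ctr[2]=3
Ev 6: PC=2 idx=2 pred=T actual=N -> ctr[2]=2
Ev 7: PC=6 idx=2 pred=T actual=T -> ctr[2]=3
Ev 8: PC=6 idx=2 pred=T actual=N -> ctr[2]=2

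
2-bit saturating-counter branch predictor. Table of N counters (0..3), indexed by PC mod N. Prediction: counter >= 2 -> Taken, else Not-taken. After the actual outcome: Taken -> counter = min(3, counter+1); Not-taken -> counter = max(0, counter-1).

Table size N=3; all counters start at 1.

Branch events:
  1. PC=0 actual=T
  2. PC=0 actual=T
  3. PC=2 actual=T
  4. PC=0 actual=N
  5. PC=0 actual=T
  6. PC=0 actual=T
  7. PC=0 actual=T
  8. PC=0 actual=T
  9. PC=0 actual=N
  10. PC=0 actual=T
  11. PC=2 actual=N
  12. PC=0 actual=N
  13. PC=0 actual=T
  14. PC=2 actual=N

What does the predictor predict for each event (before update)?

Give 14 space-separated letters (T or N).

Answer: N T N T T T T T T T T T T N

Derivation:
Ev 1: PC=0 idx=0 pred=N actual=T -> ctr[0]=2
Ev 2: PC=0 idx=0 pred=T actual=T -> ctr[0]=3
Ev 3: PC=2 idx=2 pred=N actual=T -> ctr[2]=2
Ev 4: PC=0 idx=0 pred=T actual=N -> ctr[0]=2
Ev 5: PC=0 idx=0 pred=T actual=T -> ctr[0]=3
Ev 6: PC=0 idx=0 pred=T actual=T -> ctr[0]=3
Ev 7: PC=0 idx=0 pred=T actual=T -> ctr[0]=3
Ev 8: PC=0 idx=0 pred=T actual=T -> ctr[0]=3
Ev 9: PC=0 idx=0 pred=T actual=N -> ctr[0]=2
Ev 10: PC=0 idx=0 pred=T actual=T -> ctr[0]=3
Ev 11: PC=2 idx=2 pred=T actual=N -> ctr[2]=1
Ev 12: PC=0 idx=0 pred=T actual=N -> ctr[0]=2
Ev 13: PC=0 idx=0 pred=T actual=T -> ctr[0]=3
Ev 14: PC=2 idx=2 pred=N actual=N -> ctr[2]=0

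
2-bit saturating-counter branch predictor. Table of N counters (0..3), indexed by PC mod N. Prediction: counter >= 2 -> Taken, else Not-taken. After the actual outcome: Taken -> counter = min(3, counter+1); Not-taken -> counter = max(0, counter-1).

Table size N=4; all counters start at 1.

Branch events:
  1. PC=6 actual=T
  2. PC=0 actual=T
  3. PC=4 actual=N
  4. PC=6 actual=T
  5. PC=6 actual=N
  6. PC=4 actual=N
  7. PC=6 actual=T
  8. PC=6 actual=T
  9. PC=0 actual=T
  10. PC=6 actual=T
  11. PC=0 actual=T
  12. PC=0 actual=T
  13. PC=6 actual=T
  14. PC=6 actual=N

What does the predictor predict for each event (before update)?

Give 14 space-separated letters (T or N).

Answer: N N T T T N T T N T N T T T

Derivation:
Ev 1: PC=6 idx=2 pred=N actual=T -> ctr[2]=2
Ev 2: PC=0 idx=0 pred=N actual=T -> ctr[0]=2
Ev 3: PC=4 idx=0 pred=T actual=N -> ctr[0]=1
Ev 4: PC=6 idx=2 pred=T actual=T -> ctr[2]=3
Ev 5: PC=6 idx=2 pred=T actual=N -> ctr[2]=2
Ev 6: PC=4 idx=0 pred=N actual=N -> ctr[0]=0
Ev 7: PC=6 idx=2 pred=T actual=T -> ctr[2]=3
Ev 8: PC=6 idx=2 pred=T actual=T -> ctr[2]=3
Ev 9: PC=0 idx=0 pred=N actual=T -> ctr[0]=1
Ev 10: PC=6 idx=2 pred=T actual=T -> ctr[2]=3
Ev 11: PC=0 idx=0 pred=N actual=T -> ctr[0]=2
Ev 12: PC=0 idx=0 pred=T actual=T -> ctr[0]=3
Ev 13: PC=6 idx=2 pred=T actual=T -> ctr[2]=3
Ev 14: PC=6 idx=2 pred=T actual=N -> ctr[2]=2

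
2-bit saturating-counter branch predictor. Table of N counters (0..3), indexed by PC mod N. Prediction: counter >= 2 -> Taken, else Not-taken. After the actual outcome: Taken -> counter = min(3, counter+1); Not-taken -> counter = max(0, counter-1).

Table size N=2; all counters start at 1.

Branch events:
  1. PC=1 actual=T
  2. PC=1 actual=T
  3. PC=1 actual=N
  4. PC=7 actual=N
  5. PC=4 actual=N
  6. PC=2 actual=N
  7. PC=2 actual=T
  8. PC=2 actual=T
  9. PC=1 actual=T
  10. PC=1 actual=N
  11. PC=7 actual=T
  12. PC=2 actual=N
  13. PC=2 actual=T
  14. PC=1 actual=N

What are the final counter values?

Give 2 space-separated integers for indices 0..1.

Ev 1: PC=1 idx=1 pred=N actual=T -> ctr[1]=2
Ev 2: PC=1 idx=1 pred=T actual=T -> ctr[1]=3
Ev 3: PC=1 idx=1 pred=T actual=N -> ctr[1]=2
Ev 4: PC=7 idx=1 pred=T actual=N -> ctr[1]=1
Ev 5: PC=4 idx=0 pred=N actual=N -> ctr[0]=0
Ev 6: PC=2 idx=0 pred=N actual=N -> ctr[0]=0
Ev 7: PC=2 idx=0 pred=N actual=T -> ctr[0]=1
Ev 8: PC=2 idx=0 pred=N actual=T -> ctr[0]=2
Ev 9: PC=1 idx=1 pred=N actual=T -> ctr[1]=2
Ev 10: PC=1 idx=1 pred=T actual=N -> ctr[1]=1
Ev 11: PC=7 idx=1 pred=N actual=T -> ctr[1]=2
Ev 12: PC=2 idx=0 pred=T actual=N -> ctr[0]=1
Ev 13: PC=2 idx=0 pred=N actual=T -> ctr[0]=2
Ev 14: PC=1 idx=1 pred=T actual=N -> ctr[1]=1

Answer: 2 1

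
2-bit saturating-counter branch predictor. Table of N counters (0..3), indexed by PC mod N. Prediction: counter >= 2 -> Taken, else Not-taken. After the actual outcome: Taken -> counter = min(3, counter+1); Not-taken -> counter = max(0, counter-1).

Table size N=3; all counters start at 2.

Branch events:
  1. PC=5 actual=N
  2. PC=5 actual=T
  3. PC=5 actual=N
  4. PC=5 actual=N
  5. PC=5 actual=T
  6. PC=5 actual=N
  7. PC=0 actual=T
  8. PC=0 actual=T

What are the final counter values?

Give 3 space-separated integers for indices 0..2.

Answer: 3 2 0

Derivation:
Ev 1: PC=5 idx=2 pred=T actual=N -> ctr[2]=1
Ev 2: PC=5 idx=2 pred=N actual=T -> ctr[2]=2
Ev 3: PC=5 idx=2 pred=T actual=N -> ctr[2]=1
Ev 4: PC=5 idx=2 pred=N actual=N -> ctr[2]=0
Ev 5: PC=5 idx=2 pred=N actual=T -> ctr[2]=1
Ev 6: PC=5 idx=2 pred=N actual=N -> ctr[2]=0
Ev 7: PC=0 idx=0 pred=T actual=T -> ctr[0]=3
Ev 8: PC=0 idx=0 pred=T actual=T -> ctr[0]=3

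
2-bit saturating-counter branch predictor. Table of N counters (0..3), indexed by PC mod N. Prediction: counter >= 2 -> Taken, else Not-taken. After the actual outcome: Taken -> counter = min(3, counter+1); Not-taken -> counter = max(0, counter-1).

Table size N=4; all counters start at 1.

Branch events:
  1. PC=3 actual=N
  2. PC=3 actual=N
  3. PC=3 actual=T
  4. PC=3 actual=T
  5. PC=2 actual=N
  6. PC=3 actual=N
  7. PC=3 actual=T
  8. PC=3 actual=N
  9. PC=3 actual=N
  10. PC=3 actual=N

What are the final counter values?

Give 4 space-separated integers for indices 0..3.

Ev 1: PC=3 idx=3 pred=N actual=N -> ctr[3]=0
Ev 2: PC=3 idx=3 pred=N actual=N -> ctr[3]=0
Ev 3: PC=3 idx=3 pred=N actual=T -> ctr[3]=1
Ev 4: PC=3 idx=3 pred=N actual=T -> ctr[3]=2
Ev 5: PC=2 idx=2 pred=N actual=N -> ctr[2]=0
Ev 6: PC=3 idx=3 pred=T actual=N -> ctr[3]=1
Ev 7: PC=3 idx=3 pred=N actual=T -> ctr[3]=2
Ev 8: PC=3 idx=3 pred=T actual=N -> ctr[3]=1
Ev 9: PC=3 idx=3 pred=N actual=N -> ctr[3]=0
Ev 10: PC=3 idx=3 pred=N actual=N -> ctr[3]=0

Answer: 1 1 0 0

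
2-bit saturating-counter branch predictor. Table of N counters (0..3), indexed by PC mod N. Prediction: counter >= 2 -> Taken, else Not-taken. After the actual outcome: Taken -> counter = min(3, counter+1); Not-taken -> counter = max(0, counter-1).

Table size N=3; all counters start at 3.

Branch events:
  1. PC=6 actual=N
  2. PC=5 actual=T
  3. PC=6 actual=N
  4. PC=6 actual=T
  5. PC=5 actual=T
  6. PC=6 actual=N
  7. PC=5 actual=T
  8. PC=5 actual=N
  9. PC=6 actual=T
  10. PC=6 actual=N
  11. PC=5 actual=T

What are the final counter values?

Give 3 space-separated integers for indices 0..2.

Ev 1: PC=6 idx=0 pred=T actual=N -> ctr[0]=2
Ev 2: PC=5 idx=2 pred=T actual=T -> ctr[2]=3
Ev 3: PC=6 idx=0 pred=T actual=N -> ctr[0]=1
Ev 4: PC=6 idx=0 pred=N actual=T -> ctr[0]=2
Ev 5: PC=5 idx=2 pred=T actual=T -> ctr[2]=3
Ev 6: PC=6 idx=0 pred=T actual=N -> ctr[0]=1
Ev 7: PC=5 idx=2 pred=T actual=T -> ctr[2]=3
Ev 8: PC=5 idx=2 pred=T actual=N -> ctr[2]=2
Ev 9: PC=6 idx=0 pred=N actual=T -> ctr[0]=2
Ev 10: PC=6 idx=0 pred=T actual=N -> ctr[0]=1
Ev 11: PC=5 idx=2 pred=T actual=T -> ctr[2]=3

Answer: 1 3 3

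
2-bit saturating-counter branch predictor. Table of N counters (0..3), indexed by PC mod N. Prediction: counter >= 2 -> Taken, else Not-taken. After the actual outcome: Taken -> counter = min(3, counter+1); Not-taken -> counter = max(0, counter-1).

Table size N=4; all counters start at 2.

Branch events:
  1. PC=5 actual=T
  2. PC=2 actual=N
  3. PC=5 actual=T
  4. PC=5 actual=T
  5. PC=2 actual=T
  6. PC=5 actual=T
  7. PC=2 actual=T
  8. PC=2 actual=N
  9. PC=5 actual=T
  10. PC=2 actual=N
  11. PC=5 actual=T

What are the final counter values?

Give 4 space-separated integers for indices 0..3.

Ev 1: PC=5 idx=1 pred=T actual=T -> ctr[1]=3
Ev 2: PC=2 idx=2 pred=T actual=N -> ctr[2]=1
Ev 3: PC=5 idx=1 pred=T actual=T -> ctr[1]=3
Ev 4: PC=5 idx=1 pred=T actual=T -> ctr[1]=3
Ev 5: PC=2 idx=2 pred=N actual=T -> ctr[2]=2
Ev 6: PC=5 idx=1 pred=T actual=T -> ctr[1]=3
Ev 7: PC=2 idx=2 pred=T actual=T -> ctr[2]=3
Ev 8: PC=2 idx=2 pred=T actual=N -> ctr[2]=2
Ev 9: PC=5 idx=1 pred=T actual=T -> ctr[1]=3
Ev 10: PC=2 idx=2 pred=T actual=N -> ctr[2]=1
Ev 11: PC=5 idx=1 pred=T actual=T -> ctr[1]=3

Answer: 2 3 1 2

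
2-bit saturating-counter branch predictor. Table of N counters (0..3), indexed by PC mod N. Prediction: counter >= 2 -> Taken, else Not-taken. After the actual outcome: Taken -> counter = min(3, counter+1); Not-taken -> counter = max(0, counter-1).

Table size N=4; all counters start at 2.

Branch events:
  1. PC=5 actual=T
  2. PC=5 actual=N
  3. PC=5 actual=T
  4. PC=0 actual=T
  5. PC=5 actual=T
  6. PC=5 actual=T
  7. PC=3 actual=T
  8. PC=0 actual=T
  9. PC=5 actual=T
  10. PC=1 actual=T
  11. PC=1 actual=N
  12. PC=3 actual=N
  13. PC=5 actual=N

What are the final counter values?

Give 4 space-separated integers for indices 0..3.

Answer: 3 1 2 2

Derivation:
Ev 1: PC=5 idx=1 pred=T actual=T -> ctr[1]=3
Ev 2: PC=5 idx=1 pred=T actual=N -> ctr[1]=2
Ev 3: PC=5 idx=1 pred=T actual=T -> ctr[1]=3
Ev 4: PC=0 idx=0 pred=T actual=T -> ctr[0]=3
Ev 5: PC=5 idx=1 pred=T actual=T -> ctr[1]=3
Ev 6: PC=5 idx=1 pred=T actual=T -> ctr[1]=3
Ev 7: PC=3 idx=3 pred=T actual=T -> ctr[3]=3
Ev 8: PC=0 idx=0 pred=T actual=T -> ctr[0]=3
Ev 9: PC=5 idx=1 pred=T actual=T -> ctr[1]=3
Ev 10: PC=1 idx=1 pred=T actual=T -> ctr[1]=3
Ev 11: PC=1 idx=1 pred=T actual=N -> ctr[1]=2
Ev 12: PC=3 idx=3 pred=T actual=N -> ctr[3]=2
Ev 13: PC=5 idx=1 pred=T actual=N -> ctr[1]=1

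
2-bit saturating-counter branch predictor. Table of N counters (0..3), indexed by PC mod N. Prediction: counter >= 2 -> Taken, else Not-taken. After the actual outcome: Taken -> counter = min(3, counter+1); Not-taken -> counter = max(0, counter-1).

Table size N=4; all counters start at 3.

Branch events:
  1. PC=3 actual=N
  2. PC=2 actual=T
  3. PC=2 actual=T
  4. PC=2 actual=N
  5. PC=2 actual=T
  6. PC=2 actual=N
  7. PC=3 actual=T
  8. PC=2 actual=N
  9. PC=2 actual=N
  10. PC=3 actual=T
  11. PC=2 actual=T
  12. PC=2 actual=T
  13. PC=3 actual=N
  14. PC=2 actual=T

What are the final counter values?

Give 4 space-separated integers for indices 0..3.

Ev 1: PC=3 idx=3 pred=T actual=N -> ctr[3]=2
Ev 2: PC=2 idx=2 pred=T actual=T -> ctr[2]=3
Ev 3: PC=2 idx=2 pred=T actual=T -> ctr[2]=3
Ev 4: PC=2 idx=2 pred=T actual=N -> ctr[2]=2
Ev 5: PC=2 idx=2 pred=T actual=T -> ctr[2]=3
Ev 6: PC=2 idx=2 pred=T actual=N -> ctr[2]=2
Ev 7: PC=3 idx=3 pred=T actual=T -> ctr[3]=3
Ev 8: PC=2 idx=2 pred=T actual=N -> ctr[2]=1
Ev 9: PC=2 idx=2 pred=N actual=N -> ctr[2]=0
Ev 10: PC=3 idx=3 pred=T actual=T -> ctr[3]=3
Ev 11: PC=2 idx=2 pred=N actual=T -> ctr[2]=1
Ev 12: PC=2 idx=2 pred=N actual=T -> ctr[2]=2
Ev 13: PC=3 idx=3 pred=T actual=N -> ctr[3]=2
Ev 14: PC=2 idx=2 pred=T actual=T -> ctr[2]=3

Answer: 3 3 3 2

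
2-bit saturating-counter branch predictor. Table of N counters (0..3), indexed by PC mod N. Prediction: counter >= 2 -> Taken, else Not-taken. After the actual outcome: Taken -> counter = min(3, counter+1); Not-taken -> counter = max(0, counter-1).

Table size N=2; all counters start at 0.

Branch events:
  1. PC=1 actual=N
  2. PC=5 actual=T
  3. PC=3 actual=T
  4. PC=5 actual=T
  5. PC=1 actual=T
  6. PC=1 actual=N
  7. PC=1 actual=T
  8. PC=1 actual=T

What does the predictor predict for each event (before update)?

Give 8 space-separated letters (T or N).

Ev 1: PC=1 idx=1 pred=N actual=N -> ctr[1]=0
Ev 2: PC=5 idx=1 pred=N actual=T -> ctr[1]=1
Ev 3: PC=3 idx=1 pred=N actual=T -> ctr[1]=2
Ev 4: PC=5 idx=1 pred=T actual=T -> ctr[1]=3
Ev 5: PC=1 idx=1 pred=T actual=T -> ctr[1]=3
Ev 6: PC=1 idx=1 pred=T actual=N -> ctr[1]=2
Ev 7: PC=1 idx=1 pred=T actual=T -> ctr[1]=3
Ev 8: PC=1 idx=1 pred=T actual=T -> ctr[1]=3

Answer: N N N T T T T T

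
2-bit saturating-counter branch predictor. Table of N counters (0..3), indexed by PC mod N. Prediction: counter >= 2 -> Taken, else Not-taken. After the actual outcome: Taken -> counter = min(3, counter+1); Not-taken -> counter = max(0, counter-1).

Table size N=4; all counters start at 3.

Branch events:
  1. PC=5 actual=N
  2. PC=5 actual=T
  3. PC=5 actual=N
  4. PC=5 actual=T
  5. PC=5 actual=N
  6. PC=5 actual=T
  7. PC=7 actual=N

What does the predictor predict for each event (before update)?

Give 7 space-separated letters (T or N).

Ev 1: PC=5 idx=1 pred=T actual=N -> ctr[1]=2
Ev 2: PC=5 idx=1 pred=T actual=T -> ctr[1]=3
Ev 3: PC=5 idx=1 pred=T actual=N -> ctr[1]=2
Ev 4: PC=5 idx=1 pred=T actual=T -> ctr[1]=3
Ev 5: PC=5 idx=1 pred=T actual=N -> ctr[1]=2
Ev 6: PC=5 idx=1 pred=T actual=T -> ctr[1]=3
Ev 7: PC=7 idx=3 pred=T actual=N -> ctr[3]=2

Answer: T T T T T T T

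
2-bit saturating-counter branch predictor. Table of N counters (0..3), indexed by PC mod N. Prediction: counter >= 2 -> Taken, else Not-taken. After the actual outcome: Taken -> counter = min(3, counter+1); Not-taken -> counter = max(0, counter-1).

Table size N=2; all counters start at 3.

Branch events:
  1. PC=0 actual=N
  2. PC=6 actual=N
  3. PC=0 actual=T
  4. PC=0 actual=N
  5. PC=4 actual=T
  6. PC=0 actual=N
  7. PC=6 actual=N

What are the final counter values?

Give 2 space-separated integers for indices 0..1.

Ev 1: PC=0 idx=0 pred=T actual=N -> ctr[0]=2
Ev 2: PC=6 idx=0 pred=T actual=N -> ctr[0]=1
Ev 3: PC=0 idx=0 pred=N actual=T -> ctr[0]=2
Ev 4: PC=0 idx=0 pred=T actual=N -> ctr[0]=1
Ev 5: PC=4 idx=0 pred=N actual=T -> ctr[0]=2
Ev 6: PC=0 idx=0 pred=T actual=N -> ctr[0]=1
Ev 7: PC=6 idx=0 pred=N actual=N -> ctr[0]=0

Answer: 0 3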